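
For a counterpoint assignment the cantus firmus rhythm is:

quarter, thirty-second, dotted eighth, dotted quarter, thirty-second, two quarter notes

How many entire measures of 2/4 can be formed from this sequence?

2

One bar of 2/4 = 16 thirty-second notes.
Each duration in thirty-second notes: quarter = 8; thirty-second = 1; dotted eighth = 6; dotted quarter = 12; thirty-second = 1; quarter note = 8; quarter note = 8.
Total: 8 + 1 + 6 + 12 + 1 + 8 + 8 = 44.
44 ÷ 16 = 2 complete bars with 12 left over.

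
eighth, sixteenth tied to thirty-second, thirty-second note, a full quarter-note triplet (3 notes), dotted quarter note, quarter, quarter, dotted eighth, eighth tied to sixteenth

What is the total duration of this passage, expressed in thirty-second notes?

64

Convert each value to thirty-second notes: eighth = 4; sixteenth tied to thirty-second (sixteenth + thirty-second) = 3; thirty-second note = 1; a full quarter-note triplet (3 notes) (three triplet quarters span one half) = 16; dotted quarter note = 12; quarter = 8; quarter = 8; dotted eighth = 6; eighth tied to sixteenth (eighth + sixteenth) = 6.
Total: 4 + 3 + 1 + 16 + 12 + 8 + 8 + 6 + 6 = 64 thirty-second notes.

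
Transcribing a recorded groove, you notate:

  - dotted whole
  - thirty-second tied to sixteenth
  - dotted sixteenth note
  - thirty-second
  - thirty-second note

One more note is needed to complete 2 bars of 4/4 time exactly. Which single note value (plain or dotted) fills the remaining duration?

2 bars of 4/4 = 64 thirty-second notes.
Convert each value to thirty-second notes: dotted whole = 48; thirty-second tied to sixteenth (thirty-second + sixteenth) = 3; dotted sixteenth note = 3; thirty-second = 1; thirty-second note = 1.
Total: 48 + 3 + 3 + 1 + 1 = 56.
Remaining: 64 − 56 = 8 thirty-second notes, which is a quarter note.

quarter note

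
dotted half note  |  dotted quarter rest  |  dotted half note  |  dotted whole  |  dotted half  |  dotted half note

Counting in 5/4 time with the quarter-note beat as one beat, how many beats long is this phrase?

19.5

One quarter-note beat = 2 eighth notes.
Convert each value to eighth notes: dotted half note = 6; dotted quarter rest = 3; dotted half note = 6; dotted whole = 12; dotted half = 6; dotted half note = 6.
Total: 6 + 3 + 6 + 12 + 6 + 6 = 39.
39 ÷ 2 = 19.5 beats.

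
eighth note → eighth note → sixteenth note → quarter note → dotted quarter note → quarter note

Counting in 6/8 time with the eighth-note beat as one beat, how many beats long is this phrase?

9.5

One eighth-note beat = 2 sixteenth notes.
In sixteenth notes: eighth note = 2; eighth note = 2; sixteenth note = 1; quarter note = 4; dotted quarter note = 6; quarter note = 4.
Adding: 2 + 2 + 1 + 4 + 6 + 4 = 19.
19 ÷ 2 = 9.5 beats.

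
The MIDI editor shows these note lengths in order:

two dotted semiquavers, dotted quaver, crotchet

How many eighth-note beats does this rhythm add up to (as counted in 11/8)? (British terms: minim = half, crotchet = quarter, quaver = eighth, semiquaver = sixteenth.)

5

One eighth-note beat = 4 thirty-second notes.
Each duration in thirty-second notes: dotted semiquaver = 3; dotted semiquaver = 3; dotted quaver = 6; crotchet = 8.
Sum: 3 + 3 + 6 + 8 = 20.
20 ÷ 4 = 5 beats.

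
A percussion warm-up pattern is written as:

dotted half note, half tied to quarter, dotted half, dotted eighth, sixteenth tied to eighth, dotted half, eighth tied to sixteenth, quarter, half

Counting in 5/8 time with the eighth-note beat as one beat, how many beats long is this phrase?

34.5

One eighth-note beat = 2 sixteenth notes.
Express everything in sixteenth notes: dotted half note = 12; half tied to quarter (half + quarter) = 12; dotted half = 12; dotted eighth = 3; sixteenth tied to eighth (sixteenth + eighth) = 3; dotted half = 12; eighth tied to sixteenth (eighth + sixteenth) = 3; quarter = 4; half = 8.
Adding: 12 + 12 + 12 + 3 + 3 + 12 + 3 + 4 + 8 = 69.
69 ÷ 2 = 34.5 beats.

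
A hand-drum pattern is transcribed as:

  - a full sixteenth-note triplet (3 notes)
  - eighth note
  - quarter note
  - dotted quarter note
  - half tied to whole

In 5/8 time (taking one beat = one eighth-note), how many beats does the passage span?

19

One eighth-note beat = 2 sixteenth notes.
Each duration in sixteenth notes: a full sixteenth-note triplet (3 notes) (three triplet sixteenths span one eighth) = 2; eighth note = 2; quarter note = 4; dotted quarter note = 6; half tied to whole (half + whole) = 24.
Adding: 2 + 2 + 4 + 6 + 24 = 38.
38 ÷ 2 = 19 beats.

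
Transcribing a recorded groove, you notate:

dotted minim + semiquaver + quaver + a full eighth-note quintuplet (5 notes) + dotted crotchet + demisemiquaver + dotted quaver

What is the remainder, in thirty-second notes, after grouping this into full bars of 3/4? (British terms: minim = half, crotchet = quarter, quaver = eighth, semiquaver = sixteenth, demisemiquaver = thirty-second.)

One bar of 3/4 = 24 thirty-second notes.
Each duration in thirty-second notes: dotted minim = 24; semiquaver = 2; quaver = 4; a full eighth-note quintuplet (5 notes) (five quintuplet eighths span one half) = 16; dotted crotchet = 12; demisemiquaver = 1; dotted quaver = 6.
Sum: 24 + 2 + 4 + 16 + 12 + 1 + 6 = 65.
65 ÷ 24 = 2 complete bars with 17 thirty-second notes remaining.

17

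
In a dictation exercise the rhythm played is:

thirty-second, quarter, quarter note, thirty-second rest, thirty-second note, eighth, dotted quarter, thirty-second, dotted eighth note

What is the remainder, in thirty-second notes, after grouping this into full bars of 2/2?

10

One bar of 2/2 = 32 thirty-second notes.
Express everything in thirty-second notes: thirty-second = 1; quarter = 8; quarter note = 8; thirty-second rest = 1; thirty-second note = 1; eighth = 4; dotted quarter = 12; thirty-second = 1; dotted eighth note = 6.
Altogether 1 + 8 + 8 + 1 + 1 + 4 + 12 + 1 + 6 = 42.
42 ÷ 32 = 1 complete bar with 10 thirty-second notes remaining.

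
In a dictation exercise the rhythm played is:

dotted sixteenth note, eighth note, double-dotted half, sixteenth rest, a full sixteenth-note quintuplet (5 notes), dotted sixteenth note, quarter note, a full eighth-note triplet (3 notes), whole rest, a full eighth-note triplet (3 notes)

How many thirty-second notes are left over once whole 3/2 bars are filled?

8

One bar of 3/2 = 48 thirty-second notes.
Working in thirty-second notes: dotted sixteenth note = 3; eighth note = 4; double-dotted half = 28; sixteenth rest = 2; a full sixteenth-note quintuplet (5 notes) (five quintuplet sixteenths span one quarter) = 8; dotted sixteenth note = 3; quarter note = 8; a full eighth-note triplet (3 notes) (three triplet eighths span one quarter) = 8; whole rest = 32; a full eighth-note triplet (3 notes) (three triplet eighths span one quarter) = 8.
Sum: 3 + 4 + 28 + 2 + 8 + 3 + 8 + 8 + 32 + 8 = 104.
104 ÷ 48 = 2 complete bars with 8 thirty-second notes remaining.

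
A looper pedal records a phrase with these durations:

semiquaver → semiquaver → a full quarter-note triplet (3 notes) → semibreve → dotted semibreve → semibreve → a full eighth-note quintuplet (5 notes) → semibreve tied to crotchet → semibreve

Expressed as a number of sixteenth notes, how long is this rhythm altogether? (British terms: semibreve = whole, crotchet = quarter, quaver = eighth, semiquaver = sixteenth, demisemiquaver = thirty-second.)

Convert each value to sixteenth notes: semiquaver = 1; semiquaver = 1; a full quarter-note triplet (3 notes) (three triplet quarters span one half) = 8; semibreve = 16; dotted semibreve = 24; semibreve = 16; a full eighth-note quintuplet (5 notes) (five quintuplet eighths span one half) = 8; semibreve tied to crotchet (semibreve + crotchet) = 20; semibreve = 16.
Total: 1 + 1 + 8 + 16 + 24 + 16 + 8 + 20 + 16 = 110 sixteenth notes.

110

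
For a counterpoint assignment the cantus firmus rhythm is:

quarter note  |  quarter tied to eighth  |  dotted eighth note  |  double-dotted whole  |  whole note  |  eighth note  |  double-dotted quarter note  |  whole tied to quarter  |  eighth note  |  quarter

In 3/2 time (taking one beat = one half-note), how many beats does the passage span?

11.5

One half-note beat = 8 sixteenth notes.
Each duration in sixteenth notes: quarter note = 4; quarter tied to eighth (quarter + eighth) = 6; dotted eighth note = 3; double-dotted whole = 28; whole note = 16; eighth note = 2; double-dotted quarter note = 7; whole tied to quarter (whole + quarter) = 20; eighth note = 2; quarter = 4.
Total: 4 + 6 + 3 + 28 + 16 + 2 + 7 + 20 + 2 + 4 = 92.
92 ÷ 8 = 11.5 beats.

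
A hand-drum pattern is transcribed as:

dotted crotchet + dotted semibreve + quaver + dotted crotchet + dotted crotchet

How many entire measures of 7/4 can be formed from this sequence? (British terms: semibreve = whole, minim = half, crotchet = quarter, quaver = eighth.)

One bar of 7/4 = 14 eighth notes.
Convert each value to eighth notes: dotted crotchet = 3; dotted semibreve = 12; quaver = 1; dotted crotchet = 3; dotted crotchet = 3.
Adding: 3 + 12 + 1 + 3 + 3 = 22.
22 ÷ 14 = 1 complete bar with 8 left over.

1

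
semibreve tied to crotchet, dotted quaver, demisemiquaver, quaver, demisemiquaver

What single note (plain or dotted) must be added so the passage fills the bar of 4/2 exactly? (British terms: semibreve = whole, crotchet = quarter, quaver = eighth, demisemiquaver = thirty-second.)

The bar of 4/2 = 64 thirty-second notes.
Express everything in thirty-second notes: semibreve tied to crotchet (semibreve + crotchet) = 40; dotted quaver = 6; demisemiquaver = 1; quaver = 4; demisemiquaver = 1.
Adding: 40 + 6 + 1 + 4 + 1 = 52.
Remaining: 64 − 52 = 12 thirty-second notes, which is a dotted quarter note.

dotted quarter note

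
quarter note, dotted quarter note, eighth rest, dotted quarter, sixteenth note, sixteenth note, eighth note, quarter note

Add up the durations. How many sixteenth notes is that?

26

In sixteenth notes: quarter note = 4; dotted quarter note = 6; eighth rest = 2; dotted quarter = 6; sixteenth note = 1; sixteenth note = 1; eighth note = 2; quarter note = 4.
Altogether 4 + 6 + 2 + 6 + 1 + 1 + 2 + 4 = 26 sixteenth notes.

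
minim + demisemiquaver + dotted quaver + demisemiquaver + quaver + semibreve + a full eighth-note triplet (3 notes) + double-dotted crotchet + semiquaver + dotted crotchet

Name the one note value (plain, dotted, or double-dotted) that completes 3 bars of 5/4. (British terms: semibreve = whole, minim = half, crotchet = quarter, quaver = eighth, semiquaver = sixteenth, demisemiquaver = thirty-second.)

dotted half note

3 bars of 5/4 = 120 thirty-second notes.
In thirty-second notes: minim = 16; demisemiquaver = 1; dotted quaver = 6; demisemiquaver = 1; quaver = 4; semibreve = 32; a full eighth-note triplet (3 notes) (three triplet eighths span one quarter) = 8; double-dotted crotchet = 14; semiquaver = 2; dotted crotchet = 12.
Altogether 16 + 1 + 6 + 1 + 4 + 32 + 8 + 14 + 2 + 12 = 96.
Remaining: 120 − 96 = 24 thirty-second notes, which is a dotted half note.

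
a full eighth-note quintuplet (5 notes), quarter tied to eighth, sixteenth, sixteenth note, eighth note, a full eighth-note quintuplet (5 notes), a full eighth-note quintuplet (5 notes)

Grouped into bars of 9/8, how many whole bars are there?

One bar of 9/8 = 18 sixteenth notes.
Working in sixteenth notes: a full eighth-note quintuplet (5 notes) (five quintuplet eighths span one half) = 8; quarter tied to eighth (quarter + eighth) = 6; sixteenth = 1; sixteenth note = 1; eighth note = 2; a full eighth-note quintuplet (5 notes) (five quintuplet eighths span one half) = 8; a full eighth-note quintuplet (5 notes) (five quintuplet eighths span one half) = 8.
Altogether 8 + 6 + 1 + 1 + 2 + 8 + 8 = 34.
34 ÷ 18 = 1 complete bar with 16 left over.

1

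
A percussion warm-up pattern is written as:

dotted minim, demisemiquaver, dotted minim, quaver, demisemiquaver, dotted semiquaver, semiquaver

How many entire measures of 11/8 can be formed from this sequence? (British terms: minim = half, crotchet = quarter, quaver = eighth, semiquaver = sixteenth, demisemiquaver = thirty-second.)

One bar of 11/8 = 44 thirty-second notes.
In thirty-second notes: dotted minim = 24; demisemiquaver = 1; dotted minim = 24; quaver = 4; demisemiquaver = 1; dotted semiquaver = 3; semiquaver = 2.
Total: 24 + 1 + 24 + 4 + 1 + 3 + 2 = 59.
59 ÷ 44 = 1 complete bar with 15 left over.

1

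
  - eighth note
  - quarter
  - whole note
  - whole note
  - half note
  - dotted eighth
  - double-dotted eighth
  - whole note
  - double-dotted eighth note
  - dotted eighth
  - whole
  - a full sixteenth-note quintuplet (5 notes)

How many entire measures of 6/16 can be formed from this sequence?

One bar of 6/16 = 12 thirty-second notes.
Express everything in thirty-second notes: eighth note = 4; quarter = 8; whole note = 32; whole note = 32; half note = 16; dotted eighth = 6; double-dotted eighth = 7; whole note = 32; double-dotted eighth note = 7; dotted eighth = 6; whole = 32; a full sixteenth-note quintuplet (5 notes) (five quintuplet sixteenths span one quarter) = 8.
Altogether 4 + 8 + 32 + 32 + 16 + 6 + 7 + 32 + 7 + 6 + 32 + 8 = 190.
190 ÷ 12 = 15 complete bars with 10 left over.

15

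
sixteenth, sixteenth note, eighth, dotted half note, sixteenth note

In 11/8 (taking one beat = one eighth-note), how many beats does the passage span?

One eighth-note beat = 2 sixteenth notes.
Convert each value to sixteenth notes: sixteenth = 1; sixteenth note = 1; eighth = 2; dotted half note = 12; sixteenth note = 1.
Altogether 1 + 1 + 2 + 12 + 1 = 17.
17 ÷ 2 = 8.5 beats.

8.5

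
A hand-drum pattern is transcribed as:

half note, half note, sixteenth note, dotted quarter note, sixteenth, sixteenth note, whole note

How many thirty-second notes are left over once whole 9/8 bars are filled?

10

One bar of 9/8 = 18 sixteenth notes.
Convert each value to sixteenth notes: half note = 8; half note = 8; sixteenth note = 1; dotted quarter note = 6; sixteenth = 1; sixteenth note = 1; whole note = 16.
Total: 8 + 8 + 1 + 6 + 1 + 1 + 16 = 41.
41 ÷ 18 = 2 complete bars with 5 sixteenth notes remaining = 10 thirty-second notes.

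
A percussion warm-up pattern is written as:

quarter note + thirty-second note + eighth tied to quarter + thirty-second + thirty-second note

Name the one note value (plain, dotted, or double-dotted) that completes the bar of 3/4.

thirty-second note

The bar of 3/4 = 24 thirty-second notes.
Each duration in thirty-second notes: quarter note = 8; thirty-second note = 1; eighth tied to quarter (eighth + quarter) = 12; thirty-second = 1; thirty-second note = 1.
Sum: 8 + 1 + 12 + 1 + 1 = 23.
Remaining: 24 − 23 = 1 thirty-second note, which is a thirty-second note.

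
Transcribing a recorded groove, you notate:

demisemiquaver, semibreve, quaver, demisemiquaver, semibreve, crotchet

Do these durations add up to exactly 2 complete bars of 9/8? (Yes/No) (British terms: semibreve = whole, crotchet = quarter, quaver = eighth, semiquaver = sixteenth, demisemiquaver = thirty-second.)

One bar of 9/8 = 36 thirty-second notes, so 2 bars = 72.
In thirty-second notes: demisemiquaver = 1; semibreve = 32; quaver = 4; demisemiquaver = 1; semibreve = 32; crotchet = 8.
Sum: 1 + 32 + 4 + 1 + 32 + 8 = 78.
78 exceeds 72, so the answer is No.

No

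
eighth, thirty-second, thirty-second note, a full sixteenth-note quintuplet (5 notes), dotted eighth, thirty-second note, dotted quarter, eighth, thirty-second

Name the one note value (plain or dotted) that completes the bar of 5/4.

sixteenth note

The bar of 5/4 = 40 thirty-second notes.
Express everything in thirty-second notes: eighth = 4; thirty-second = 1; thirty-second note = 1; a full sixteenth-note quintuplet (5 notes) (five quintuplet sixteenths span one quarter) = 8; dotted eighth = 6; thirty-second note = 1; dotted quarter = 12; eighth = 4; thirty-second = 1.
Total: 4 + 1 + 1 + 8 + 6 + 1 + 12 + 4 + 1 = 38.
Remaining: 40 − 38 = 2 thirty-second notes, which is a sixteenth note.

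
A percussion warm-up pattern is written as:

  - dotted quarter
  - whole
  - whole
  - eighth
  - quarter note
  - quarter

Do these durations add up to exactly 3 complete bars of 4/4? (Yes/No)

Yes

One bar of 4/4 = 8 eighth notes, so 3 bars = 24.
In eighth notes: dotted quarter = 3; whole = 8; whole = 8; eighth = 1; quarter note = 2; quarter = 2.
Adding: 3 + 8 + 8 + 1 + 2 + 2 = 24.
24 equals 24, so the answer is Yes.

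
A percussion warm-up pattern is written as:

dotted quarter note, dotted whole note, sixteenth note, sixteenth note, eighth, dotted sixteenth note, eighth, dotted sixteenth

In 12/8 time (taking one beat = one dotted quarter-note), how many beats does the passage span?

6.5

One dotted quarter-note beat = 12 thirty-second notes.
Working in thirty-second notes: dotted quarter note = 12; dotted whole note = 48; sixteenth note = 2; sixteenth note = 2; eighth = 4; dotted sixteenth note = 3; eighth = 4; dotted sixteenth = 3.
Adding: 12 + 48 + 2 + 2 + 4 + 3 + 4 + 3 = 78.
78 ÷ 12 = 6.5 beats.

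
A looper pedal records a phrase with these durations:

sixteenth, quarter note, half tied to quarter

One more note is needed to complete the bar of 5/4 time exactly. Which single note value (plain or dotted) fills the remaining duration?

dotted eighth note

The bar of 5/4 = 20 sixteenth notes.
In sixteenth notes: sixteenth = 1; quarter note = 4; half tied to quarter (half + quarter) = 12.
Adding: 1 + 4 + 12 = 17.
Remaining: 20 − 17 = 3 sixteenth notes, which is a dotted eighth note.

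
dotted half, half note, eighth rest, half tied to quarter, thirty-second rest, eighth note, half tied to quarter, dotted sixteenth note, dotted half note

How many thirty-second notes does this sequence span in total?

124

Each duration in thirty-second notes: dotted half = 24; half note = 16; eighth rest = 4; half tied to quarter (half + quarter) = 24; thirty-second rest = 1; eighth note = 4; half tied to quarter (half + quarter) = 24; dotted sixteenth note = 3; dotted half note = 24.
Adding: 24 + 16 + 4 + 24 + 1 + 4 + 24 + 3 + 24 = 124 thirty-second notes.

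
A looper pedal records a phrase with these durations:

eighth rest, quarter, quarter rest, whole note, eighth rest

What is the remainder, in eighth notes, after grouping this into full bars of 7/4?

One bar of 7/4 = 14 eighth notes.
Working in eighth notes: eighth rest = 1; quarter = 2; quarter rest = 2; whole note = 8; eighth rest = 1.
Sum: 1 + 2 + 2 + 8 + 1 = 14.
14 ÷ 14 = 1 complete bar with 0 eighth notes remaining.

0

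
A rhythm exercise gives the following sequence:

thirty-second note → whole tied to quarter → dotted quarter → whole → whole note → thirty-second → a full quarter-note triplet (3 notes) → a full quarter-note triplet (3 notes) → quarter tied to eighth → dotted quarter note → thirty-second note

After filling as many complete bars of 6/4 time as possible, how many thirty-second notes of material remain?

31

One bar of 6/4 = 48 thirty-second notes.
Each duration in thirty-second notes: thirty-second note = 1; whole tied to quarter (whole + quarter) = 40; dotted quarter = 12; whole = 32; whole note = 32; thirty-second = 1; a full quarter-note triplet (3 notes) (three triplet quarters span one half) = 16; a full quarter-note triplet (3 notes) (three triplet quarters span one half) = 16; quarter tied to eighth (quarter + eighth) = 12; dotted quarter note = 12; thirty-second note = 1.
Total: 1 + 40 + 12 + 32 + 32 + 1 + 16 + 16 + 12 + 12 + 1 = 175.
175 ÷ 48 = 3 complete bars with 31 thirty-second notes remaining.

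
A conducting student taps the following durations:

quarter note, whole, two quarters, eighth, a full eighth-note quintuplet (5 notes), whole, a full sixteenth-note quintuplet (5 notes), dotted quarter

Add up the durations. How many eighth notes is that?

32

Express everything in eighth notes: quarter note = 2; whole = 8; quarter = 2; quarter = 2; eighth = 1; a full eighth-note quintuplet (5 notes) (five quintuplet eighths span one half) = 4; whole = 8; a full sixteenth-note quintuplet (5 notes) (five quintuplet sixteenths span one quarter) = 2; dotted quarter = 3.
Total: 2 + 8 + 2 + 2 + 1 + 4 + 8 + 2 + 3 = 32 eighth notes.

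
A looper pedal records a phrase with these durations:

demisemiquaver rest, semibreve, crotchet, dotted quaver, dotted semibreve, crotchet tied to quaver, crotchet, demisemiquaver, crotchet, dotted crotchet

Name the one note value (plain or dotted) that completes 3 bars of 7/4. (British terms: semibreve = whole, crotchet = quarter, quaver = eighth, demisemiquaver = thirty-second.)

whole note

3 bars of 7/4 = 168 thirty-second notes.
Each duration in thirty-second notes: demisemiquaver rest = 1; semibreve = 32; crotchet = 8; dotted quaver = 6; dotted semibreve = 48; crotchet tied to quaver (crotchet + quaver) = 12; crotchet = 8; demisemiquaver = 1; crotchet = 8; dotted crotchet = 12.
Sum: 1 + 32 + 8 + 6 + 48 + 12 + 8 + 1 + 8 + 12 = 136.
Remaining: 168 − 136 = 32 thirty-second notes, which is a whole note.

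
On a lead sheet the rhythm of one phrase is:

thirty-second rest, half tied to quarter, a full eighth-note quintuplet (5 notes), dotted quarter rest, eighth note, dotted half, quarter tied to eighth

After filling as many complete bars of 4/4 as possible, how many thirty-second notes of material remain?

One bar of 4/4 = 32 thirty-second notes.
Express everything in thirty-second notes: thirty-second rest = 1; half tied to quarter (half + quarter) = 24; a full eighth-note quintuplet (5 notes) (five quintuplet eighths span one half) = 16; dotted quarter rest = 12; eighth note = 4; dotted half = 24; quarter tied to eighth (quarter + eighth) = 12.
Adding: 1 + 24 + 16 + 12 + 4 + 24 + 12 = 93.
93 ÷ 32 = 2 complete bars with 29 thirty-second notes remaining.

29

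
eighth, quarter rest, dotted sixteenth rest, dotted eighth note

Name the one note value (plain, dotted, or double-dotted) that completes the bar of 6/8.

dotted sixteenth note

The bar of 6/8 = 24 thirty-second notes.
Each duration in thirty-second notes: eighth = 4; quarter rest = 8; dotted sixteenth rest = 3; dotted eighth note = 6.
Altogether 4 + 8 + 3 + 6 = 21.
Remaining: 24 − 21 = 3 thirty-second notes, which is a dotted sixteenth note.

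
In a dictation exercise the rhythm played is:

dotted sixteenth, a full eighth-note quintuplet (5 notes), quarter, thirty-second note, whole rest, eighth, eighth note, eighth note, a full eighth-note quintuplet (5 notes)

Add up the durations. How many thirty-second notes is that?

88

Express everything in thirty-second notes: dotted sixteenth = 3; a full eighth-note quintuplet (5 notes) (five quintuplet eighths span one half) = 16; quarter = 8; thirty-second note = 1; whole rest = 32; eighth = 4; eighth note = 4; eighth note = 4; a full eighth-note quintuplet (5 notes) (five quintuplet eighths span one half) = 16.
Adding: 3 + 16 + 8 + 1 + 32 + 4 + 4 + 4 + 16 = 88 thirty-second notes.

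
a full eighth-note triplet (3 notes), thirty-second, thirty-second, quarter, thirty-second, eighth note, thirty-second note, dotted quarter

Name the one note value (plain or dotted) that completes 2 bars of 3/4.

2 bars of 3/4 = 48 thirty-second notes.
Working in thirty-second notes: a full eighth-note triplet (3 notes) (three triplet eighths span one quarter) = 8; thirty-second = 1; thirty-second = 1; quarter = 8; thirty-second = 1; eighth note = 4; thirty-second note = 1; dotted quarter = 12.
Altogether 8 + 1 + 1 + 8 + 1 + 4 + 1 + 12 = 36.
Remaining: 48 − 36 = 12 thirty-second notes, which is a dotted quarter note.

dotted quarter note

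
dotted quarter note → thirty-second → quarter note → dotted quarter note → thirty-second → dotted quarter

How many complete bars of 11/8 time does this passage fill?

1

One bar of 11/8 = 44 thirty-second notes.
In thirty-second notes: dotted quarter note = 12; thirty-second = 1; quarter note = 8; dotted quarter note = 12; thirty-second = 1; dotted quarter = 12.
Altogether 12 + 1 + 8 + 12 + 1 + 12 = 46.
46 ÷ 44 = 1 complete bar with 2 left over.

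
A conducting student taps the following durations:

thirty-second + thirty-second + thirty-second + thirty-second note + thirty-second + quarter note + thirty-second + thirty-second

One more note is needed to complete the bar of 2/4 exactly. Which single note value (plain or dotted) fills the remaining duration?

thirty-second note

The bar of 2/4 = 16 thirty-second notes.
Working in thirty-second notes: thirty-second = 1; thirty-second = 1; thirty-second = 1; thirty-second note = 1; thirty-second = 1; quarter note = 8; thirty-second = 1; thirty-second = 1.
Sum: 1 + 1 + 1 + 1 + 1 + 8 + 1 + 1 = 15.
Remaining: 16 − 15 = 1 thirty-second note, which is a thirty-second note.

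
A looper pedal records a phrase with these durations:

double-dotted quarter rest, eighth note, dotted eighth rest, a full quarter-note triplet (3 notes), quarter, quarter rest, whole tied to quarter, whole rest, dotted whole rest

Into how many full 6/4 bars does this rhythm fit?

3

One bar of 6/4 = 24 sixteenth notes.
Express everything in sixteenth notes: double-dotted quarter rest = 7; eighth note = 2; dotted eighth rest = 3; a full quarter-note triplet (3 notes) (three triplet quarters span one half) = 8; quarter = 4; quarter rest = 4; whole tied to quarter (whole + quarter) = 20; whole rest = 16; dotted whole rest = 24.
Adding: 7 + 2 + 3 + 8 + 4 + 4 + 20 + 16 + 24 = 88.
88 ÷ 24 = 3 complete bars with 16 left over.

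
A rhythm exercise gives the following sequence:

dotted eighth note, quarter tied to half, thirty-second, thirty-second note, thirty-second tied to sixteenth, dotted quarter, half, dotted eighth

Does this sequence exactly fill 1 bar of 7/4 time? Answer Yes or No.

One bar of 7/4 = 56 thirty-second notes.
Convert each value to thirty-second notes: dotted eighth note = 6; quarter tied to half (quarter + half) = 24; thirty-second = 1; thirty-second note = 1; thirty-second tied to sixteenth (thirty-second + sixteenth) = 3; dotted quarter = 12; half = 16; dotted eighth = 6.
Total: 6 + 24 + 1 + 1 + 3 + 12 + 16 + 6 = 69.
69 exceeds 56, so the answer is No.

No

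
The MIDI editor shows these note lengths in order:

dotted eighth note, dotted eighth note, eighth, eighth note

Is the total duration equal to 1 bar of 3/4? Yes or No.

No

One bar of 3/4 = 12 sixteenth notes.
Working in sixteenth notes: dotted eighth note = 3; dotted eighth note = 3; eighth = 2; eighth note = 2.
Altogether 3 + 3 + 2 + 2 = 10.
10 falls short of 12, so the answer is No.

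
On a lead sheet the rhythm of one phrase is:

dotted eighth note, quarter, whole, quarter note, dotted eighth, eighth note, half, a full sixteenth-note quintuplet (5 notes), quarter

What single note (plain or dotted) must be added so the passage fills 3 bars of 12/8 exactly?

3 bars of 12/8 = 72 sixteenth notes.
Each duration in sixteenth notes: dotted eighth note = 3; quarter = 4; whole = 16; quarter note = 4; dotted eighth = 3; eighth note = 2; half = 8; a full sixteenth-note quintuplet (5 notes) (five quintuplet sixteenths span one quarter) = 4; quarter = 4.
Total: 3 + 4 + 16 + 4 + 3 + 2 + 8 + 4 + 4 = 48.
Remaining: 72 − 48 = 24 sixteenth notes, which is a dotted whole note.

dotted whole note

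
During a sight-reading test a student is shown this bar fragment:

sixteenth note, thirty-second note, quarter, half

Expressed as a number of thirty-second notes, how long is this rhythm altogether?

27

Express everything in thirty-second notes: sixteenth note = 2; thirty-second note = 1; quarter = 8; half = 16.
Adding: 2 + 1 + 8 + 16 = 27 thirty-second notes.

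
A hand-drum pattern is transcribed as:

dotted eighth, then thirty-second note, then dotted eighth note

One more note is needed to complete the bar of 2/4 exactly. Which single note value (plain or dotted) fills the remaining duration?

The bar of 2/4 = 16 thirty-second notes.
Each duration in thirty-second notes: dotted eighth = 6; thirty-second note = 1; dotted eighth note = 6.
Adding: 6 + 1 + 6 = 13.
Remaining: 16 − 13 = 3 thirty-second notes, which is a dotted sixteenth note.

dotted sixteenth note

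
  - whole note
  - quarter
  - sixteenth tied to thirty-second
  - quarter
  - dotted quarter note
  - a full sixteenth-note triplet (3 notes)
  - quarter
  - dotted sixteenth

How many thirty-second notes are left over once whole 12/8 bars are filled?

One bar of 12/8 = 48 thirty-second notes.
Express everything in thirty-second notes: whole note = 32; quarter = 8; sixteenth tied to thirty-second (sixteenth + thirty-second) = 3; quarter = 8; dotted quarter note = 12; a full sixteenth-note triplet (3 notes) (three triplet sixteenths span one eighth) = 4; quarter = 8; dotted sixteenth = 3.
Sum: 32 + 8 + 3 + 8 + 12 + 4 + 8 + 3 = 78.
78 ÷ 48 = 1 complete bar with 30 thirty-second notes remaining.

30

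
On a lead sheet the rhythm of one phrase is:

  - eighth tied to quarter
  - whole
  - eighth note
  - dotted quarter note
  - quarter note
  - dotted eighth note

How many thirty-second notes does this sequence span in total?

74

Express everything in thirty-second notes: eighth tied to quarter (eighth + quarter) = 12; whole = 32; eighth note = 4; dotted quarter note = 12; quarter note = 8; dotted eighth note = 6.
Adding: 12 + 32 + 4 + 12 + 8 + 6 = 74 thirty-second notes.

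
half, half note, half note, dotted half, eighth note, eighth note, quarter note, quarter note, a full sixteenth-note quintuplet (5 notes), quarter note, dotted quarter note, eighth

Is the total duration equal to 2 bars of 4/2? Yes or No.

One bar of 4/2 = 16 eighth notes, so 2 bars = 32.
Express everything in eighth notes: half = 4; half note = 4; half note = 4; dotted half = 6; eighth note = 1; eighth note = 1; quarter note = 2; quarter note = 2; a full sixteenth-note quintuplet (5 notes) (five quintuplet sixteenths span one quarter) = 2; quarter note = 2; dotted quarter note = 3; eighth = 1.
Adding: 4 + 4 + 4 + 6 + 1 + 1 + 2 + 2 + 2 + 2 + 3 + 1 = 32.
32 equals 32, so the answer is Yes.

Yes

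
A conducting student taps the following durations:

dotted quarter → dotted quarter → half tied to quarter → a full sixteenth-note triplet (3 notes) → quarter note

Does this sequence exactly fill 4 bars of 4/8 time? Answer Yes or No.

One bar of 4/8 = 4 eighth notes, so 4 bars = 16.
Express everything in eighth notes: dotted quarter = 3; dotted quarter = 3; half tied to quarter (half + quarter) = 6; a full sixteenth-note triplet (3 notes) (three triplet sixteenths span one eighth) = 1; quarter note = 2.
Total: 3 + 3 + 6 + 1 + 2 = 15.
15 falls short of 16, so the answer is No.

No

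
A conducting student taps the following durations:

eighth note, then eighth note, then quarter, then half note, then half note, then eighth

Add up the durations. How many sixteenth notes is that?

26

Convert each value to sixteenth notes: eighth note = 2; eighth note = 2; quarter = 4; half note = 8; half note = 8; eighth = 2.
Sum: 2 + 2 + 4 + 8 + 8 + 2 = 26 sixteenth notes.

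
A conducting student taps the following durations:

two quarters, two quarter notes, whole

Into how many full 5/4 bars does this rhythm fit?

One bar of 5/4 = 5 quarter notes.
Convert each value to quarter notes: quarter = 1; quarter = 1; quarter note = 1; quarter note = 1; whole = 4.
Altogether 1 + 1 + 1 + 1 + 4 = 8.
8 ÷ 5 = 1 complete bar with 3 left over.

1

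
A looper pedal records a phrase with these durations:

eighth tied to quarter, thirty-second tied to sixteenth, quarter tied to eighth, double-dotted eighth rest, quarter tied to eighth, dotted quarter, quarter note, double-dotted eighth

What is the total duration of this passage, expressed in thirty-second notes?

In thirty-second notes: eighth tied to quarter (eighth + quarter) = 12; thirty-second tied to sixteenth (thirty-second + sixteenth) = 3; quarter tied to eighth (quarter + eighth) = 12; double-dotted eighth rest = 7; quarter tied to eighth (quarter + eighth) = 12; dotted quarter = 12; quarter note = 8; double-dotted eighth = 7.
Total: 12 + 3 + 12 + 7 + 12 + 12 + 8 + 7 = 73 thirty-second notes.

73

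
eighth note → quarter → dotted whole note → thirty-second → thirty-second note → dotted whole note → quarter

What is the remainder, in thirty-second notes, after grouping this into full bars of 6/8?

22

One bar of 6/8 = 24 thirty-second notes.
Express everything in thirty-second notes: eighth note = 4; quarter = 8; dotted whole note = 48; thirty-second = 1; thirty-second note = 1; dotted whole note = 48; quarter = 8.
Sum: 4 + 8 + 48 + 1 + 1 + 48 + 8 = 118.
118 ÷ 24 = 4 complete bars with 22 thirty-second notes remaining.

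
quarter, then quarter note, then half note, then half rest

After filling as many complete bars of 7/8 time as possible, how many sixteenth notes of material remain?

10

One bar of 7/8 = 7 eighth notes.
Convert each value to eighth notes: quarter = 2; quarter note = 2; half note = 4; half rest = 4.
Total: 2 + 2 + 4 + 4 = 12.
12 ÷ 7 = 1 complete bar with 5 eighth notes remaining = 10 sixteenth notes.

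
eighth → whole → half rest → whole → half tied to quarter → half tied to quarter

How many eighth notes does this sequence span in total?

33

Each duration in eighth notes: eighth = 1; whole = 8; half rest = 4; whole = 8; half tied to quarter (half + quarter) = 6; half tied to quarter (half + quarter) = 6.
Sum: 1 + 8 + 4 + 8 + 6 + 6 = 33 eighth notes.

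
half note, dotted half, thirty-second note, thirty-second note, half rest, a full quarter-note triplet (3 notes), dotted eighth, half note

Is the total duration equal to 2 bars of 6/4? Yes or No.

One bar of 6/4 = 48 thirty-second notes, so 2 bars = 96.
Working in thirty-second notes: half note = 16; dotted half = 24; thirty-second note = 1; thirty-second note = 1; half rest = 16; a full quarter-note triplet (3 notes) (three triplet quarters span one half) = 16; dotted eighth = 6; half note = 16.
Adding: 16 + 24 + 1 + 1 + 16 + 16 + 6 + 16 = 96.
96 equals 96, so the answer is Yes.

Yes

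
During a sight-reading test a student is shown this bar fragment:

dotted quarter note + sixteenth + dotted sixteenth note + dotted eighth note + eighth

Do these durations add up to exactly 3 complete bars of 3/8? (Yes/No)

One bar of 3/8 = 12 thirty-second notes, so 3 bars = 36.
Working in thirty-second notes: dotted quarter note = 12; sixteenth = 2; dotted sixteenth note = 3; dotted eighth note = 6; eighth = 4.
Altogether 12 + 2 + 3 + 6 + 4 = 27.
27 falls short of 36, so the answer is No.

No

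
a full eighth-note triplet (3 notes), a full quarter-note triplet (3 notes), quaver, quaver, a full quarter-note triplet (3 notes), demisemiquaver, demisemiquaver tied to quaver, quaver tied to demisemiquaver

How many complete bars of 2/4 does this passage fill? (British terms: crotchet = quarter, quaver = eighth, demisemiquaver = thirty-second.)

One bar of 2/4 = 16 thirty-second notes.
Working in thirty-second notes: a full eighth-note triplet (3 notes) (three triplet eighths span one quarter) = 8; a full quarter-note triplet (3 notes) (three triplet quarters span one half) = 16; quaver = 4; quaver = 4; a full quarter-note triplet (3 notes) (three triplet quarters span one half) = 16; demisemiquaver = 1; demisemiquaver tied to quaver (demisemiquaver + quaver) = 5; quaver tied to demisemiquaver (quaver + demisemiquaver) = 5.
Altogether 8 + 16 + 4 + 4 + 16 + 1 + 5 + 5 = 59.
59 ÷ 16 = 3 complete bars with 11 left over.

3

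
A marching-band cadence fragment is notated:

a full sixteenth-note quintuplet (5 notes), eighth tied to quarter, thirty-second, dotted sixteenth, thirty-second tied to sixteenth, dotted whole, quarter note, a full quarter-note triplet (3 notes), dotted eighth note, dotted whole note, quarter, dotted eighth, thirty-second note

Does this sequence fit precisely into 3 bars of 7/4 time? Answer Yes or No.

Yes

One bar of 7/4 = 56 thirty-second notes, so 3 bars = 168.
Express everything in thirty-second notes: a full sixteenth-note quintuplet (5 notes) (five quintuplet sixteenths span one quarter) = 8; eighth tied to quarter (eighth + quarter) = 12; thirty-second = 1; dotted sixteenth = 3; thirty-second tied to sixteenth (thirty-second + sixteenth) = 3; dotted whole = 48; quarter note = 8; a full quarter-note triplet (3 notes) (three triplet quarters span one half) = 16; dotted eighth note = 6; dotted whole note = 48; quarter = 8; dotted eighth = 6; thirty-second note = 1.
Altogether 8 + 12 + 1 + 3 + 3 + 48 + 8 + 16 + 6 + 48 + 8 + 6 + 1 = 168.
168 equals 168, so the answer is Yes.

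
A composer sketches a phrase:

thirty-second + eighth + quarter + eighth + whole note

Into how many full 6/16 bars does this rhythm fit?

4

One bar of 6/16 = 12 thirty-second notes.
Each duration in thirty-second notes: thirty-second = 1; eighth = 4; quarter = 8; eighth = 4; whole note = 32.
Adding: 1 + 4 + 8 + 4 + 32 = 49.
49 ÷ 12 = 4 complete bars with 1 left over.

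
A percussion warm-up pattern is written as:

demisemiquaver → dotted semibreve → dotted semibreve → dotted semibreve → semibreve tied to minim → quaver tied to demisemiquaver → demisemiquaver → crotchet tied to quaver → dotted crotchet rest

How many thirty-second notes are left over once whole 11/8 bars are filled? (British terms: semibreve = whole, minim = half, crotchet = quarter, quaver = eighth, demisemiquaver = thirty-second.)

3

One bar of 11/8 = 44 thirty-second notes.
Express everything in thirty-second notes: demisemiquaver = 1; dotted semibreve = 48; dotted semibreve = 48; dotted semibreve = 48; semibreve tied to minim (semibreve + minim) = 48; quaver tied to demisemiquaver (quaver + demisemiquaver) = 5; demisemiquaver = 1; crotchet tied to quaver (crotchet + quaver) = 12; dotted crotchet rest = 12.
Altogether 1 + 48 + 48 + 48 + 48 + 5 + 1 + 12 + 12 = 223.
223 ÷ 44 = 5 complete bars with 3 thirty-second notes remaining.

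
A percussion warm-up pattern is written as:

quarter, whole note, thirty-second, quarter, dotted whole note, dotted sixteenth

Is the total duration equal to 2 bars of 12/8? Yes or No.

No

One bar of 12/8 = 48 thirty-second notes, so 2 bars = 96.
Working in thirty-second notes: quarter = 8; whole note = 32; thirty-second = 1; quarter = 8; dotted whole note = 48; dotted sixteenth = 3.
Adding: 8 + 32 + 1 + 8 + 48 + 3 = 100.
100 exceeds 96, so the answer is No.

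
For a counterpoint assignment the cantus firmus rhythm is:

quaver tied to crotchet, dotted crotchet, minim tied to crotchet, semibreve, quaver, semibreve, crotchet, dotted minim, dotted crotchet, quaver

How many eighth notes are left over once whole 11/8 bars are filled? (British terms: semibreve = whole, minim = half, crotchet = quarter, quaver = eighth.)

One bar of 11/8 = 11 eighth notes.
Working in eighth notes: quaver tied to crotchet (quaver + crotchet) = 3; dotted crotchet = 3; minim tied to crotchet (minim + crotchet) = 6; semibreve = 8; quaver = 1; semibreve = 8; crotchet = 2; dotted minim = 6; dotted crotchet = 3; quaver = 1.
Adding: 3 + 3 + 6 + 8 + 1 + 8 + 2 + 6 + 3 + 1 = 41.
41 ÷ 11 = 3 complete bars with 8 eighth notes remaining.

8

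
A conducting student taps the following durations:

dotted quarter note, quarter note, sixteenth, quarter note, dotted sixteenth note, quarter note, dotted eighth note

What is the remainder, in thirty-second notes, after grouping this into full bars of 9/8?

One bar of 9/8 = 36 thirty-second notes.
Express everything in thirty-second notes: dotted quarter note = 12; quarter note = 8; sixteenth = 2; quarter note = 8; dotted sixteenth note = 3; quarter note = 8; dotted eighth note = 6.
Altogether 12 + 8 + 2 + 8 + 3 + 8 + 6 = 47.
47 ÷ 36 = 1 complete bar with 11 thirty-second notes remaining.

11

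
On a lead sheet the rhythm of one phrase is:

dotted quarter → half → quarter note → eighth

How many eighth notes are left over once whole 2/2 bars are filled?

One bar of 2/2 = 8 eighth notes.
Convert each value to eighth notes: dotted quarter = 3; half = 4; quarter note = 2; eighth = 1.
Sum: 3 + 4 + 2 + 1 = 10.
10 ÷ 8 = 1 complete bar with 2 eighth notes remaining.

2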